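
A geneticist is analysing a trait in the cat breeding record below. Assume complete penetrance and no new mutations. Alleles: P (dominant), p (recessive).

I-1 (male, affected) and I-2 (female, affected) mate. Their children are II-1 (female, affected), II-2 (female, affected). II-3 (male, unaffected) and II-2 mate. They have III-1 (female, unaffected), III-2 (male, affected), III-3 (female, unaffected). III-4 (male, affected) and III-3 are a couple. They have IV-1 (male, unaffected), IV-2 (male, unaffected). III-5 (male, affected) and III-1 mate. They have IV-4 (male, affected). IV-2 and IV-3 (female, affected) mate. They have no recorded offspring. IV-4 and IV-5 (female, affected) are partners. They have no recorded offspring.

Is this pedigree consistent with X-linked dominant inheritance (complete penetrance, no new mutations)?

No

Under X-linked dominant, IV-4 (affected, male) cannot arise from III-5 (affected) × III-1 (unaffected).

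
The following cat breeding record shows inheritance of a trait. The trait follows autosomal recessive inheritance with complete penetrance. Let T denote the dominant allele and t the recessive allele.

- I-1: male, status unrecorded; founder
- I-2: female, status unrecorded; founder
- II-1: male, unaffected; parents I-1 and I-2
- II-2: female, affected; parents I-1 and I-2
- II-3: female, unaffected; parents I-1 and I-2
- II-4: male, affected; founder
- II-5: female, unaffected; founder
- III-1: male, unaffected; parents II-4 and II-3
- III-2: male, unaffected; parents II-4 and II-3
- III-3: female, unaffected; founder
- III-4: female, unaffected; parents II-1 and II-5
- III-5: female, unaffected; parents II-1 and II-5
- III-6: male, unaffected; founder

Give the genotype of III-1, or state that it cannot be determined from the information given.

From phenotype alone, III-1 is TT or Tt.
III-1 is unaffected so carries T and received t from II-4 (tt), so III-1 is Tt.

Tt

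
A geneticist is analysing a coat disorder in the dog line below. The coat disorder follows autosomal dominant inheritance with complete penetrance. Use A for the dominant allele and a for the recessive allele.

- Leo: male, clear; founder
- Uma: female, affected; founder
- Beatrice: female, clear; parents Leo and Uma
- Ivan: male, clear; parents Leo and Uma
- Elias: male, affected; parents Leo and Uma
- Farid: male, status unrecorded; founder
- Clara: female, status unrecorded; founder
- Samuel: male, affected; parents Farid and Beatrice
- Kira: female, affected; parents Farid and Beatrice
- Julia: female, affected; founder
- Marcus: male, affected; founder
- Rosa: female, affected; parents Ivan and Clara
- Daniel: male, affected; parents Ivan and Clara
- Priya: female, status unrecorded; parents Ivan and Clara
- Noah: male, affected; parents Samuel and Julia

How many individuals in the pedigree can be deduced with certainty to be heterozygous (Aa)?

6

Obligate heterozygotes: Uma is affected so carries A and passed a to Beatrice (aa), so Uma is Aa; Elias is affected so carries A and received a from Leo (aa), so Elias is Aa; Samuel is affected so carries A and received a from Beatrice (aa), so Samuel is Aa; Kira is affected so carries A and received a from Beatrice (aa), so Kira is Aa; Rosa is affected so carries A and received a from Ivan (aa), so Rosa is Aa; Daniel is affected so carries A and received a from Ivan (aa), so Daniel is Aa.
Every other individual is either homozygous by phenotype or has at least one consistent homozygous assignment, so the count is 6.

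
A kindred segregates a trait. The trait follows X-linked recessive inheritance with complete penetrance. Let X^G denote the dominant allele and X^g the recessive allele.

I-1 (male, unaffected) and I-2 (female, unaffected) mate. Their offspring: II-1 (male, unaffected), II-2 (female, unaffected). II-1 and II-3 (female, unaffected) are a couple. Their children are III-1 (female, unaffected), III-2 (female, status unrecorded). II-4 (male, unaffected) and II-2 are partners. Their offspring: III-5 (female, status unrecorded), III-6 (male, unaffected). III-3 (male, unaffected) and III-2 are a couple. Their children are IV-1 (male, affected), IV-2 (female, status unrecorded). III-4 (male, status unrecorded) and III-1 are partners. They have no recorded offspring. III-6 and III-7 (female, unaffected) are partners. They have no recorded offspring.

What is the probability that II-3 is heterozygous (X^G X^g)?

1

II-3 is unaffected so carries G and passed g to III-2 (X^G X^g, whose G came from II-1), so II-3 is X^G X^g, giving P(X^G X^g) = 1.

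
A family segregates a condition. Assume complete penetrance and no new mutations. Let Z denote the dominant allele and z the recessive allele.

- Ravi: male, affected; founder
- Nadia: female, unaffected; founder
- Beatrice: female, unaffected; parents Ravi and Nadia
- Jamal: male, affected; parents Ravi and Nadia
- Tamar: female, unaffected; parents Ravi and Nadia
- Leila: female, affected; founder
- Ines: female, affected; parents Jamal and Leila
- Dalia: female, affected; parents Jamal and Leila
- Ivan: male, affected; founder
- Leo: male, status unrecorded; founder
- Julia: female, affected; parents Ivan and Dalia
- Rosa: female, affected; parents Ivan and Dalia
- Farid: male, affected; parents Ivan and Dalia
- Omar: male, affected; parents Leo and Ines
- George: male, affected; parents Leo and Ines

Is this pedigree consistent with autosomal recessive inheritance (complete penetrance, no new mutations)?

A consistent assignment under autosomal recessive exists: Ravi zz, Nadia Zz, Beatrice Zz, Jamal zz, Tamar Zz, Leila zz, Ines zz, Dalia zz, Ivan zz, Leo Zz, Julia zz, Rosa zz, Farid zz, Omar zz, George zz.
In this assignment every recorded phenotype matches its genotype and every non-founder's genotype is obtainable from its parents' genotypes, so the pedigree is consistent.

Yes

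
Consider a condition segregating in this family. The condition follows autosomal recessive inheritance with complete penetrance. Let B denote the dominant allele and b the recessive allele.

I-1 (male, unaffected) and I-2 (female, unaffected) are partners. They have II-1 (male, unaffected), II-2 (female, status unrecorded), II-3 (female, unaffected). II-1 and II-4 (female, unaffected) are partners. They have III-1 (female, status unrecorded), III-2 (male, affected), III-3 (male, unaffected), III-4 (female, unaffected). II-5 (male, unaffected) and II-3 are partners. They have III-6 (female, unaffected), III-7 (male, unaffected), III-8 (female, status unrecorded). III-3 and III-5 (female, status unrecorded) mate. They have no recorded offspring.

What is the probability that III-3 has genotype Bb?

2/3

II-1 is unaffected so carries B and passed b to III-2 (bb), so II-1 is Bb.
II-4 is unaffected so carries B and passed b to III-2 (bb), so II-4 is Bb.
Their cross gives offspring ratios 1/4 BB : 1/2 Bb : 1/4 bb. Conditioning on III-3 being unaffected, P(Bb) = 1/2 / 3/4 = 2/3.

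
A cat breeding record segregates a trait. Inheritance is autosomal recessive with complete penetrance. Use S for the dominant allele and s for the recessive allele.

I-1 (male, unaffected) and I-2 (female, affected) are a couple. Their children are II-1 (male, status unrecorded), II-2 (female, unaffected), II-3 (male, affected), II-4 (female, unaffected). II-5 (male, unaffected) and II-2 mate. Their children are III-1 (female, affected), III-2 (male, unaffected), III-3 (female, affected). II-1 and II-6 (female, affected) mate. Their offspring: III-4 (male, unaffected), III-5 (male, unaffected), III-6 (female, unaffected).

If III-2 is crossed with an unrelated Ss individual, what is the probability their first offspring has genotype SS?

II-5 is unaffected so carries S and passed s to III-1 (ss), so II-5 is Ss.
II-2 is unaffected so carries S and received s from I-2 (ss), so II-2 is Ss.
III-2 is an unaffected offspring of II-5 (Ss) × II-2 (Ss), whose cross gives 1/4 SS : 1/2 Ss : 1/4 ss; conditioning on being unaffected, III-2 is SS with probability 1/3, Ss with probability 2/3.
Summing over parental genotype combinations, P(offspring has genotype SS) = 1/3·1/2 + 2/3·1/4 = 1/3.

1/3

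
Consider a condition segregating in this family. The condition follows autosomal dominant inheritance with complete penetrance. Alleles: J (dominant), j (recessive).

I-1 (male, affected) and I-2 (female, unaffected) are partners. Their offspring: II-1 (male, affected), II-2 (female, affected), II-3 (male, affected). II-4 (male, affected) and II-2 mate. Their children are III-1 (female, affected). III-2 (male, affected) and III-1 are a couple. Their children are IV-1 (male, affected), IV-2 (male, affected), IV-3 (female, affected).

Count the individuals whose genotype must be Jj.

3

Obligate heterozygotes: II-1 is affected so carries J and received j from I-2 (jj), so II-1 is Jj; II-2 is affected so carries J and received j from I-2 (jj), so II-2 is Jj; II-3 is affected so carries J and received j from I-2 (jj), so II-3 is Jj.
Every other individual is either homozygous by phenotype or has at least one consistent homozygous assignment, so the count is 3.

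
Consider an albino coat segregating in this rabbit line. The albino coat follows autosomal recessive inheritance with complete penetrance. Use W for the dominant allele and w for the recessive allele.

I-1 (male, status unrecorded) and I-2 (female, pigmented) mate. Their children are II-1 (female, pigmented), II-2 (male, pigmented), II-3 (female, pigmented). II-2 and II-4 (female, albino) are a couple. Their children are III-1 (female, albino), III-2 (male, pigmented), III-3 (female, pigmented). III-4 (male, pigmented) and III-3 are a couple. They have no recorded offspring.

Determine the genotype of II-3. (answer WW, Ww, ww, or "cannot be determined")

II-3's phenotype allows WW or Ww, and no parent or child forces a single allele at both positions; consistent genotype assignments exist with II-3 as WW or Ww.

cannot be determined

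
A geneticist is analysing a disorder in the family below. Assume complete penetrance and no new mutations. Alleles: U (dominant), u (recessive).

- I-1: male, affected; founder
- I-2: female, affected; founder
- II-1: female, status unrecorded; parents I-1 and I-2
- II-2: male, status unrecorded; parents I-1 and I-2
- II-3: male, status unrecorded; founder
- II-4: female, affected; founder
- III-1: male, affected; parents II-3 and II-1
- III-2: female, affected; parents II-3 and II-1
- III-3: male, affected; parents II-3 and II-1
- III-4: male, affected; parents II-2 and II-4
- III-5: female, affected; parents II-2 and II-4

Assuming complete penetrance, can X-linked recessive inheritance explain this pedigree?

Yes

A consistent assignment under X-linked recessive exists: I-1 X^u Y, I-2 X^u X^u, II-1 X^u X^u, II-2 X^u Y, II-3 X^u Y, II-4 X^u X^u, III-1 X^u Y, III-2 X^u X^u, III-3 X^u Y, III-4 X^u Y, III-5 X^u X^u.
In this assignment every recorded phenotype matches its genotype and every non-founder's genotype is obtainable from its parents' genotypes, so the pedigree is consistent.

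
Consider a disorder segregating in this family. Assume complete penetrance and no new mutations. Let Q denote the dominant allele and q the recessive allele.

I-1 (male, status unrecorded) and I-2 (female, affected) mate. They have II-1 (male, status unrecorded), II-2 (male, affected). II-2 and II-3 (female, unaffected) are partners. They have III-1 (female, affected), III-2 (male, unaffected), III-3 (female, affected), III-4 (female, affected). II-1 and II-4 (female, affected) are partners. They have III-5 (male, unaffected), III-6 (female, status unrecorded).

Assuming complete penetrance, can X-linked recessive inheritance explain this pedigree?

No

Under X-linked recessive, III-5 (unaffected, male) cannot arise from II-1 (unrecorded) × II-4 (affected).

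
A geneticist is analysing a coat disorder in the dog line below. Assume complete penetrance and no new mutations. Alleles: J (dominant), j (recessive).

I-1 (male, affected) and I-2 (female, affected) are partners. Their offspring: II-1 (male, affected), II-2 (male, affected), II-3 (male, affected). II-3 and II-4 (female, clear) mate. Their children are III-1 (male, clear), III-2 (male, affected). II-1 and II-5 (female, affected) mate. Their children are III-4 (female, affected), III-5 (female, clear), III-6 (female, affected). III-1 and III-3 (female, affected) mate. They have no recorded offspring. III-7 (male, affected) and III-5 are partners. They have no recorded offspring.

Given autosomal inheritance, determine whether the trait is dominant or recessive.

II-1 and II-5 are both affected yet have a clear child III-5. Under a recessive model two affected parents are homozygous and every child would be affected, so the trait cannot be recessive.

dominant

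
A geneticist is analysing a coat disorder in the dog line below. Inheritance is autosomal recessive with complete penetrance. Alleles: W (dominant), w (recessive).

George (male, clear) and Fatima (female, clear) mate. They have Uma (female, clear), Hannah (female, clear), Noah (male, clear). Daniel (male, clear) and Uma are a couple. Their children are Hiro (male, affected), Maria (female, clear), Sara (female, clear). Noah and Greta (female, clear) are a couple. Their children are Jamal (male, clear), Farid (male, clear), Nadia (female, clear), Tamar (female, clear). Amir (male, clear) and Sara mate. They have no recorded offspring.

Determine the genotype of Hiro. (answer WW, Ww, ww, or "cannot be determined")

ww

Hiro is affected, so Hiro is ww.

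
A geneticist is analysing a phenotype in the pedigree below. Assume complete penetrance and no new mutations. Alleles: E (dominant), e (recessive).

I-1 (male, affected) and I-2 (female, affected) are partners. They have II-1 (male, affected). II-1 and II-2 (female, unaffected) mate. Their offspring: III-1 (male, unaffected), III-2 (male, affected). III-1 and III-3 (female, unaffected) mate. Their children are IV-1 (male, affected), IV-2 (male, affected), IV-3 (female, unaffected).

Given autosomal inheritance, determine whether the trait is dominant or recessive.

recessive

III-1 and III-3 are both unaffected yet have an affected child IV-1. Under dominance, an affected child requires at least one affected parent, so the trait cannot be dominant.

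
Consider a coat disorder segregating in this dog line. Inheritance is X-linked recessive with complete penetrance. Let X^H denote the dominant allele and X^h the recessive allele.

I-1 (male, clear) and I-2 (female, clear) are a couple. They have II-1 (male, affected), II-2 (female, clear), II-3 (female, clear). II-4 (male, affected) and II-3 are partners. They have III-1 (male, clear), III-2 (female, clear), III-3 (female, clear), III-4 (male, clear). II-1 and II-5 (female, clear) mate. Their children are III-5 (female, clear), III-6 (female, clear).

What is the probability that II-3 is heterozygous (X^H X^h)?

I-1 is clear, so I-1 is X^H Y.
I-2 is clear so carries H and passed h to II-1 (X^h Y), so I-2 is X^H X^h.
Their cross gives offspring ratios 1/2 X^H X^H : 1/2 X^H X^h. Conditioning on II-3 being clear, P(X^H X^h) = 1/2 / 1 = 1/2 before taking II-3's own offspring into account.
II-4 is affected, so II-4 is X^h Y.
Now use II-3's offspring. Probability of each recorded status — clear son III-1: 1/2 if II-3 is X^H X^h, 1 if X^H X^H; clear daughter III-2: 1/2 if II-3 is X^H X^h, 1 if X^H X^H; clear daughter III-3: 1/2 if II-3 is X^H X^h, 1 if X^H X^H; clear son III-4: 1/2 if II-3 is X^H X^h, 1 if X^H X^H.
Bayes: P(X^H X^h) = 1/2·1/16 / (1/2·1/16 + 1/2·1) = 1/17.

1/17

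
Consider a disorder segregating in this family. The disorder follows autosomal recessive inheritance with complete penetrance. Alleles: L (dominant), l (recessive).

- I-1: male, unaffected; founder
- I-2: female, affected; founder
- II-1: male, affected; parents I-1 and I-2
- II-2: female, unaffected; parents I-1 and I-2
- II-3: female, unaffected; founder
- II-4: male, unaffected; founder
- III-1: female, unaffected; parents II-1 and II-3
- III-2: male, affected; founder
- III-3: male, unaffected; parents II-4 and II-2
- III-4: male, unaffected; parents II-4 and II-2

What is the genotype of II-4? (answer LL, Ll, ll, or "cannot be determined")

cannot be determined

II-4's phenotype allows LL or Ll, and no parent or child forces a single allele at both positions; consistent genotype assignments exist with II-4 as LL or Ll.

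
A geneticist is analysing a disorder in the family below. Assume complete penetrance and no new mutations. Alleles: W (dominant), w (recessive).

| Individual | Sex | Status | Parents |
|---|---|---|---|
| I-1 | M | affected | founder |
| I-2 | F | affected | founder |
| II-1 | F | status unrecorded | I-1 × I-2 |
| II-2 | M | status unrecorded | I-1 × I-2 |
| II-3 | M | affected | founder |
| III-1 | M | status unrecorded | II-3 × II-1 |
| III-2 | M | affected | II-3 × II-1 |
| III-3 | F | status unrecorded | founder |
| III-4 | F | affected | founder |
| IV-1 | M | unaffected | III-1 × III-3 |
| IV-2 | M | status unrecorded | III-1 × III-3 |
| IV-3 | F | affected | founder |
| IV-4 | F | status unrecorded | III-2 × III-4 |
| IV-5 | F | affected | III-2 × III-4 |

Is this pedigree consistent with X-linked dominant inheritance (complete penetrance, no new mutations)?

A consistent assignment under X-linked dominant exists: I-1 X^W Y, I-2 X^W X^W, II-1 X^W X^W, II-2 X^W Y, II-3 X^W Y, III-1 X^W Y, III-2 X^W Y, III-3 X^W X^w, III-4 X^W X^W, IV-1 X^w Y, IV-2 X^W Y, IV-3 X^W X^W, IV-4 X^W X^W, IV-5 X^W X^W.
In this assignment every recorded phenotype matches its genotype and every non-founder's genotype is obtainable from its parents' genotypes, so the pedigree is consistent.

Yes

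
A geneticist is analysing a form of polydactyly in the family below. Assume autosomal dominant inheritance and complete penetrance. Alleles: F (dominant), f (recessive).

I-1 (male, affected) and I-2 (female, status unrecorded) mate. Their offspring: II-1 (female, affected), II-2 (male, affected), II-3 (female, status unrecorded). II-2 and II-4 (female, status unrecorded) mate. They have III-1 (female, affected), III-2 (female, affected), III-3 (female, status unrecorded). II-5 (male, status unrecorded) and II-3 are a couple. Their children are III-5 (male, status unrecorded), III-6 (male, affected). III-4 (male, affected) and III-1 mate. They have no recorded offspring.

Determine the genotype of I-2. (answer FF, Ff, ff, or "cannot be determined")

I-2's phenotype is unrecorded, and no parent or child forces a single allele at both positions; consistent genotype assignments exist with I-2 as FF or Ff or ff.

cannot be determined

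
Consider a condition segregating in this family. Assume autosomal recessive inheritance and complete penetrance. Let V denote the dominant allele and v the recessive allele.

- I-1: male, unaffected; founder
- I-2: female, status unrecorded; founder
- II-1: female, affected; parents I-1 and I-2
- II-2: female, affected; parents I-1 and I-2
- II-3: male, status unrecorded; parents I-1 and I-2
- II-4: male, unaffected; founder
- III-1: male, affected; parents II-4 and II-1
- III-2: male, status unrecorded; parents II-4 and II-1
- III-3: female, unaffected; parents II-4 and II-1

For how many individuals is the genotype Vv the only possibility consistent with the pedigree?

3

Obligate heterozygotes: I-1 is unaffected so carries V and passed v to II-1 (vv), so I-1 is Vv; II-4 is unaffected so carries V and passed v to III-1 (vv), so II-4 is Vv; III-3 is unaffected so carries V and received v from II-1 (vv), so III-3 is Vv.
Every other individual is either homozygous by phenotype or has at least one consistent homozygous assignment, so the count is 3.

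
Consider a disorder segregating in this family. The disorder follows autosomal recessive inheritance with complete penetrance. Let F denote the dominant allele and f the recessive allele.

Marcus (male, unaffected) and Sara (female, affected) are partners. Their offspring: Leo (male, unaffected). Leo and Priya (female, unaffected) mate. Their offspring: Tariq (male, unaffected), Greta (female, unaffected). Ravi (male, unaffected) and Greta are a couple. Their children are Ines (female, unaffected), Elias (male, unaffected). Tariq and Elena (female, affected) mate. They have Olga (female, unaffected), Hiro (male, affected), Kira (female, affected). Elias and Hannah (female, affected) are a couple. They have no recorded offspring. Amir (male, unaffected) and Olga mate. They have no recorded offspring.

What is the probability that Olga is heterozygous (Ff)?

Olga is unaffected so carries F and received f from Elena (ff), so Olga is Ff, giving P(Ff) = 1.

1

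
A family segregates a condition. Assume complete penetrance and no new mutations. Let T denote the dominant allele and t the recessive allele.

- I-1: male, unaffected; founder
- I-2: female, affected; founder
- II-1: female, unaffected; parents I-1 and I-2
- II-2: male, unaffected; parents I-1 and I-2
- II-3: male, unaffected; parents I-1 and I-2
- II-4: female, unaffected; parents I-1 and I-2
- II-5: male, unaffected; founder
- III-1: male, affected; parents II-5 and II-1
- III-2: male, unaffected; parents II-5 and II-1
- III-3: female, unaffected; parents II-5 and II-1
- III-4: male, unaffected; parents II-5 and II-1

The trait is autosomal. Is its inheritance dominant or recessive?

recessive

II-5 and II-1 are both unaffected yet have an affected child III-1. Under dominance, an affected child requires at least one affected parent, so the trait cannot be dominant.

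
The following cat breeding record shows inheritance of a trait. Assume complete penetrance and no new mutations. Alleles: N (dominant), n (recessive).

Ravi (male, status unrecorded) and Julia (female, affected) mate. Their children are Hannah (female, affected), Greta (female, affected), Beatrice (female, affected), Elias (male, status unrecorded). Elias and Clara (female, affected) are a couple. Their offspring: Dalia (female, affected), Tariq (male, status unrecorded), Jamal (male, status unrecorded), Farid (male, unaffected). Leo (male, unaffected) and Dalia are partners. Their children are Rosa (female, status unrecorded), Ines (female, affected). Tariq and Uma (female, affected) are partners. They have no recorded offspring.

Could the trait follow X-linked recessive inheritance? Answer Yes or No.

No

Under X-linked recessive, Farid (unaffected, male) cannot arise from Elias (unrecorded) × Clara (affected).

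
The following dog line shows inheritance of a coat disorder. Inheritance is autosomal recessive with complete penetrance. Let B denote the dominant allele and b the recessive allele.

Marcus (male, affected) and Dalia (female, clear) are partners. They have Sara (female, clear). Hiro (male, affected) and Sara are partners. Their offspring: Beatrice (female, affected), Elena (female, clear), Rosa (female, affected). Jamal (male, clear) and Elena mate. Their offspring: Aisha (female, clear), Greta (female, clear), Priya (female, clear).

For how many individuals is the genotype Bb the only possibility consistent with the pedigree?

Obligate heterozygotes: Sara is clear so carries B and received b from Marcus (bb), so Sara is Bb; Elena is clear so carries B and received b from Hiro (bb), so Elena is Bb.
Every other individual is either homozygous by phenotype or has at least one consistent homozygous assignment, so the count is 2.

2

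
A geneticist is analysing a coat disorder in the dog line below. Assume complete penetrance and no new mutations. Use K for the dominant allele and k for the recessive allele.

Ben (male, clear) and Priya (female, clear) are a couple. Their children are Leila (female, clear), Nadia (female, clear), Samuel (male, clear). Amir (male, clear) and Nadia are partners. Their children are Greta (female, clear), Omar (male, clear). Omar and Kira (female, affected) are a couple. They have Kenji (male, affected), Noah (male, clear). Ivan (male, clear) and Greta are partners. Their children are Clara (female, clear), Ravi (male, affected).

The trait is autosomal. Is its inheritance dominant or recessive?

recessive

Ivan and Greta are both clear yet have an affected child Ravi. Under dominance, an affected child requires at least one affected parent, so the trait cannot be dominant.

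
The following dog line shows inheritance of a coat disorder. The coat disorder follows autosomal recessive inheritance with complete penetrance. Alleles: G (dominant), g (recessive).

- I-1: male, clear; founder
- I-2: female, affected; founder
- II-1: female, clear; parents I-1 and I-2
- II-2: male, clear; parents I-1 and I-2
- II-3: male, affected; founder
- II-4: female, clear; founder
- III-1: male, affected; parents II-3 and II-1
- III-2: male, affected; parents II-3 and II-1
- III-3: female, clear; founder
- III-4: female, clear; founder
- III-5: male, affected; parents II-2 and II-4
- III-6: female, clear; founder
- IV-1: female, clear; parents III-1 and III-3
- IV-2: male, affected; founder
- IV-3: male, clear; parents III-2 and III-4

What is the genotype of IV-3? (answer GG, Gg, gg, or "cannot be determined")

From phenotype alone, IV-3 is GG or Gg.
IV-3 is clear so carries G and received g from III-2 (gg), so IV-3 is Gg.

Gg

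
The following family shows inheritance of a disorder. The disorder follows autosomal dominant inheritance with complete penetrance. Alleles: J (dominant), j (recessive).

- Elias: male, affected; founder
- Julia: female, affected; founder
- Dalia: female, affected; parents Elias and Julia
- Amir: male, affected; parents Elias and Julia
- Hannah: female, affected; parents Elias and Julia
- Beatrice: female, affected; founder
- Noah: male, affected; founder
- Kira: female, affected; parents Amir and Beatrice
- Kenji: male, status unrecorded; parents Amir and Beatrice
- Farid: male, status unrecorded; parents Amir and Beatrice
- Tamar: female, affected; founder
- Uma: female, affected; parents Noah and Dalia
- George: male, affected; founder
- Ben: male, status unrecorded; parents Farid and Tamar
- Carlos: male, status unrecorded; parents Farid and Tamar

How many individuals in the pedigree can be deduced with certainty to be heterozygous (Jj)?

0

No individual's genotype is forced to Jj by the pedigree, so the count is 0.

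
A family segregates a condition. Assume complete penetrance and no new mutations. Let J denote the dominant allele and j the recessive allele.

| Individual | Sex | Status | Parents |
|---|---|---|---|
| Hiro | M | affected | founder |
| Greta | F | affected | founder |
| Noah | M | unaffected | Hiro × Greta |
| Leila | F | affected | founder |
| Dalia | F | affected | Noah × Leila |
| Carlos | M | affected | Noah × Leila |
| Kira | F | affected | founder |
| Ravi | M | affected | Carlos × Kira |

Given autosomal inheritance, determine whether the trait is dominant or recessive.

dominant

Hiro and Greta are both affected yet have an unaffected child Noah. Under a recessive model two affected parents are homozygous and every child would be affected, so the trait cannot be recessive.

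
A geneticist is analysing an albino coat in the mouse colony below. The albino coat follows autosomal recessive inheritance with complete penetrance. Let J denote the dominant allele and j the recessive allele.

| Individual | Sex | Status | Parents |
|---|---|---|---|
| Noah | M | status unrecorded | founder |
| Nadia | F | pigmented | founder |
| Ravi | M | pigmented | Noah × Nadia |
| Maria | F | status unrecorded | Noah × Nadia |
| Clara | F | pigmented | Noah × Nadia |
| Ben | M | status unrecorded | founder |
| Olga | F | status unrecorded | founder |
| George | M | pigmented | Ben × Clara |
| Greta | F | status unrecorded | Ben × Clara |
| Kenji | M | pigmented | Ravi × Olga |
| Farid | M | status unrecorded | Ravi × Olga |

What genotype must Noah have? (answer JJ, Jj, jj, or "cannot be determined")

Noah's phenotype is unrecorded, and no parent or child forces a single allele at both positions; consistent genotype assignments exist with Noah as JJ or Jj or jj.

cannot be determined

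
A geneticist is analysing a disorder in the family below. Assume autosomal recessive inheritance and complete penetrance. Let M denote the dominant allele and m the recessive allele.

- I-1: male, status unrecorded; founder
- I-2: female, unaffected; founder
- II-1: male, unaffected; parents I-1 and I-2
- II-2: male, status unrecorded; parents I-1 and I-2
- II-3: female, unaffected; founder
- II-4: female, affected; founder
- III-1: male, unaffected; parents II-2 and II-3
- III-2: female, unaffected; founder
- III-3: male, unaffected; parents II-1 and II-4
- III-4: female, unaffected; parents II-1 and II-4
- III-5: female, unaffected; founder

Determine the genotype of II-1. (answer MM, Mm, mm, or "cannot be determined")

cannot be determined

II-1's phenotype allows MM or Mm, and no parent or child forces a single allele at both positions; consistent genotype assignments exist with II-1 as MM or Mm.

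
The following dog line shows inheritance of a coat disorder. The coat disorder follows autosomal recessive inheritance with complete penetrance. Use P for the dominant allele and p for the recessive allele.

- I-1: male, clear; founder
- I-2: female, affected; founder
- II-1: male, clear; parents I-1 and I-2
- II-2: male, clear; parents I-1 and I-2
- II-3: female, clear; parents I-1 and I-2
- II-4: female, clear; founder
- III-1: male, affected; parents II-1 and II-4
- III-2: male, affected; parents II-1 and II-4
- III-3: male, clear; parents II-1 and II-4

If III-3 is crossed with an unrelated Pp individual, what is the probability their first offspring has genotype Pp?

1/2

II-1 is clear so carries P and received p from I-2 (pp), so II-1 is Pp.
II-4 is clear so carries P and passed p to III-1 (pp), so II-4 is Pp.
III-3 is a clear offspring of II-1 (Pp) × II-4 (Pp), whose cross gives 1/4 PP : 1/2 Pp : 1/4 pp; conditioning on being clear, III-3 is PP with probability 1/3, Pp with probability 2/3.
Summing over parental genotype combinations, P(offspring has genotype Pp) = 1/3·1/2 + 2/3·1/2 = 1/2.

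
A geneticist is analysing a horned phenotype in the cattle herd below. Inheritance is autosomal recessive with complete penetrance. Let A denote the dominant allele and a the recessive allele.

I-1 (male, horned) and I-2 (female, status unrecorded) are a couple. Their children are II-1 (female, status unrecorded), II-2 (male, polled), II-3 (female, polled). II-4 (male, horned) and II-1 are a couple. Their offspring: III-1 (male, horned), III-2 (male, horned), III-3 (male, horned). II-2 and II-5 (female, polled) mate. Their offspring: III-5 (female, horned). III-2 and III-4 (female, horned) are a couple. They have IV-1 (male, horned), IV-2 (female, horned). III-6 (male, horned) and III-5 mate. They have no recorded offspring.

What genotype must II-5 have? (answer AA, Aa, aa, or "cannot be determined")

From phenotype alone, II-5 is AA or Aa.
II-5 is polled so carries A and passed a to III-5 (aa), so II-5 is Aa.

Aa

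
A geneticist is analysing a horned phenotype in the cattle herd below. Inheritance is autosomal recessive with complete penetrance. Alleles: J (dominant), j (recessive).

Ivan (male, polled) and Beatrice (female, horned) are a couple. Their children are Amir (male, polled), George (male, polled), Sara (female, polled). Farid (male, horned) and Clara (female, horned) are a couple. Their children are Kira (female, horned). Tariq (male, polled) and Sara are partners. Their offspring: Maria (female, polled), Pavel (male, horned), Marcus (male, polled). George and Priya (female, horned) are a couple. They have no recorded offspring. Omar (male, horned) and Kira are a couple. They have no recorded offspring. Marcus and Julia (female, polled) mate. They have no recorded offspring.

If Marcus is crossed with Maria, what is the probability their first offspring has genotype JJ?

Tariq is polled so carries J and passed j to Pavel (jj), so Tariq is Jj.
Sara is polled so carries J and received j from Beatrice (jj), so Sara is Jj.
Marcus is a polled offspring of Tariq (Jj) × Sara (Jj), whose cross gives 1/4 JJ : 1/2 Jj : 1/4 jj; conditioning on being polled, Marcus is JJ with probability 1/3, Jj with probability 2/3.
Maria is a polled offspring of Tariq (Jj) × Sara (Jj), whose cross gives 1/4 JJ : 1/2 Jj : 1/4 jj; conditioning on being polled, Maria is JJ with probability 1/3, Jj with probability 2/3.
Summing over parental genotype combinations, P(offspring has genotype JJ) = 1/9·1 + 2/9·1/2 + 2/9·1/2 + 4/9·1/4 = 4/9.

4/9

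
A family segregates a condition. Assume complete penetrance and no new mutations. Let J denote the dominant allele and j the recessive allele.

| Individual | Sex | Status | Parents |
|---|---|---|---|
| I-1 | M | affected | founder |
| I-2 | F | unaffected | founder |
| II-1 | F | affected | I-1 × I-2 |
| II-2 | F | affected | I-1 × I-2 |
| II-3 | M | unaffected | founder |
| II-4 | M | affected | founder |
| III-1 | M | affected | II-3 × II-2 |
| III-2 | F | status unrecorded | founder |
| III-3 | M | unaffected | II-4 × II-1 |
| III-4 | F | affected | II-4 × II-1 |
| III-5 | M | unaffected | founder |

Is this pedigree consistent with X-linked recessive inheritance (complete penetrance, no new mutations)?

Under X-linked recessive, III-3 (unaffected, male) cannot arise from II-4 (affected) × II-1 (affected).

No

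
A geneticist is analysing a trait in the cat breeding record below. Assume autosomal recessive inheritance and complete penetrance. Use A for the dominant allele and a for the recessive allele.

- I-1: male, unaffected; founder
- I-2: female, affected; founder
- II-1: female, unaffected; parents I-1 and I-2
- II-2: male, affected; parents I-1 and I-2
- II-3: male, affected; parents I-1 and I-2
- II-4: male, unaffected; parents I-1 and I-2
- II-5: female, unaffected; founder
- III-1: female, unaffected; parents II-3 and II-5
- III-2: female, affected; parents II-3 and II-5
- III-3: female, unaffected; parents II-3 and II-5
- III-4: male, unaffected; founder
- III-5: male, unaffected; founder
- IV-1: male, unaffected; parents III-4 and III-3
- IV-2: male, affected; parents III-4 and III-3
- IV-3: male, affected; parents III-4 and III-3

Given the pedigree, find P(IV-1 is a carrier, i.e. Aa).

2/3

III-4 is unaffected so carries A and passed a to IV-2 (aa), so III-4 is Aa.
III-3 is unaffected so carries A and received a from II-3 (aa), so III-3 is Aa.
Their cross gives offspring ratios 1/4 AA : 1/2 Aa : 1/4 aa. Conditioning on IV-1 being unaffected, P(Aa) = 1/2 / 3/4 = 2/3.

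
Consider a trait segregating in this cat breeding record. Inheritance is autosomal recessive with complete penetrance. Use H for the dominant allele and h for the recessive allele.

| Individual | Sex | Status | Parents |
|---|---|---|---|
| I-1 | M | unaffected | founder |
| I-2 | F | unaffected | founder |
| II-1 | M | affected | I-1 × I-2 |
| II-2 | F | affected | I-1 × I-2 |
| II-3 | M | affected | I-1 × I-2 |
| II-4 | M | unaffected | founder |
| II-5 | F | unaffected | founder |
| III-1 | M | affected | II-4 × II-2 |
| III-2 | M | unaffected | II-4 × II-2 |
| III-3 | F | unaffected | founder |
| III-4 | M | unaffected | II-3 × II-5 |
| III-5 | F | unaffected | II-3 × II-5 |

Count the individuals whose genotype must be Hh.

6

Obligate heterozygotes: I-1 is unaffected so carries H and passed h to II-1 (hh), so I-1 is Hh; I-2 is unaffected so carries H and passed h to II-1 (hh), so I-2 is Hh; II-4 is unaffected so carries H and passed h to III-1 (hh), so II-4 is Hh; III-2 is unaffected so carries H and received h from II-2 (hh), so III-2 is Hh; III-4 is unaffected so carries H and received h from II-3 (hh), so III-4 is Hh; III-5 is unaffected so carries H and received h from II-3 (hh), so III-5 is Hh.
Every other individual is either homozygous by phenotype or has at least one consistent homozygous assignment, so the count is 6.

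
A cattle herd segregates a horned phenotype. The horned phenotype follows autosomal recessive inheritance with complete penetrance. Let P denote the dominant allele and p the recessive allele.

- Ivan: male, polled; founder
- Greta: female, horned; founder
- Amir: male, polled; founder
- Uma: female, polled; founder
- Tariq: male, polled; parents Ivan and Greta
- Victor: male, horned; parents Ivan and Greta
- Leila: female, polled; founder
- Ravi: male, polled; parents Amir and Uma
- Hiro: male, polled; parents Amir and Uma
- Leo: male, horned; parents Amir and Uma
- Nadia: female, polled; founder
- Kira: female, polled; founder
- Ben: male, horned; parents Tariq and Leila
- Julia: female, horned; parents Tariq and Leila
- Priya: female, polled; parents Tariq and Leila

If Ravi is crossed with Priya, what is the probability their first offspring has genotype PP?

4/9

Amir is polled so carries P and passed p to Leo (pp), so Amir is Pp.
Uma is polled so carries P and passed p to Leo (pp), so Uma is Pp.
Ravi is a polled offspring of Amir (Pp) × Uma (Pp), whose cross gives 1/4 PP : 1/2 Pp : 1/4 pp; conditioning on being polled, Ravi is PP with probability 1/3, Pp with probability 2/3.
Tariq is polled so carries P and received p from Greta (pp), so Tariq is Pp.
Leila is polled so carries P and passed p to Ben (pp), so Leila is Pp.
Priya is a polled offspring of Tariq (Pp) × Leila (Pp), whose cross gives 1/4 PP : 1/2 Pp : 1/4 pp; conditioning on being polled, Priya is PP with probability 1/3, Pp with probability 2/3.
Summing over parental genotype combinations, P(offspring has genotype PP) = 1/9·1 + 2/9·1/2 + 2/9·1/2 + 4/9·1/4 = 4/9.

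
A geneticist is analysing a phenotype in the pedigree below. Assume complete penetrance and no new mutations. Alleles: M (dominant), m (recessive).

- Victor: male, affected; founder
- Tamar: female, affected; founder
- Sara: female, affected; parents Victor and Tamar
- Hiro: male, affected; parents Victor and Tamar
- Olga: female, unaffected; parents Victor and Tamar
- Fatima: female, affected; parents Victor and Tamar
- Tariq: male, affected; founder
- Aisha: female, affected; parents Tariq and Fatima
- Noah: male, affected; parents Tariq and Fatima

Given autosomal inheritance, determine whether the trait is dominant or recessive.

Victor and Tamar are both affected yet have an unaffected child Olga. Under a recessive model two affected parents are homozygous and every child would be affected, so the trait cannot be recessive.

dominant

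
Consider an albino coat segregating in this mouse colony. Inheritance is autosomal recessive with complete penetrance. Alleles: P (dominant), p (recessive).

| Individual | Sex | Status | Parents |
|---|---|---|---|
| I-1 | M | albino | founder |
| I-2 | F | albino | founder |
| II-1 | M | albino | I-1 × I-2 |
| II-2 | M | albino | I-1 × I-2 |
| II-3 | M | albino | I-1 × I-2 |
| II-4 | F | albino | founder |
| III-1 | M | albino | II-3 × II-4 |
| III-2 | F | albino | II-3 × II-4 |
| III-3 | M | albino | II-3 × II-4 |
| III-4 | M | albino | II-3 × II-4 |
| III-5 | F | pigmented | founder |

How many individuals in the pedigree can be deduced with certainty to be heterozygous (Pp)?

0

No individual's genotype is forced to Pp by the pedigree, so the count is 0.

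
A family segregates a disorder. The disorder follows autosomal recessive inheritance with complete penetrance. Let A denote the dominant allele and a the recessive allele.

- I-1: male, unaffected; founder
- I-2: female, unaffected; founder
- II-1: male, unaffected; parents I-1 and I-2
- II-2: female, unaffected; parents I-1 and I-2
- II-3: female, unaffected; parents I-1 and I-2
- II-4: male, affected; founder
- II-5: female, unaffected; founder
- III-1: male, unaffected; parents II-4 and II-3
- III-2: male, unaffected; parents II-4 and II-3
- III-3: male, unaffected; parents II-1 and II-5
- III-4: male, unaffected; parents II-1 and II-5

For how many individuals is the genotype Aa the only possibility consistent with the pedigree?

Obligate heterozygotes: III-1 is unaffected so carries A and received a from II-4 (aa), so III-1 is Aa; III-2 is unaffected so carries A and received a from II-4 (aa), so III-2 is Aa.
Every other individual is either homozygous by phenotype or has at least one consistent homozygous assignment, so the count is 2.

2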